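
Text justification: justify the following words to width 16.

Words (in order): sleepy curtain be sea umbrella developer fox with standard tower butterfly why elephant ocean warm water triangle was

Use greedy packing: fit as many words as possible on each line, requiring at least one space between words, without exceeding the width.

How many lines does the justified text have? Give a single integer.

Answer: 8

Derivation:
Line 1: ['sleepy', 'curtain'] (min_width=14, slack=2)
Line 2: ['be', 'sea', 'umbrella'] (min_width=15, slack=1)
Line 3: ['developer', 'fox'] (min_width=13, slack=3)
Line 4: ['with', 'standard'] (min_width=13, slack=3)
Line 5: ['tower', 'butterfly'] (min_width=15, slack=1)
Line 6: ['why', 'elephant'] (min_width=12, slack=4)
Line 7: ['ocean', 'warm', 'water'] (min_width=16, slack=0)
Line 8: ['triangle', 'was'] (min_width=12, slack=4)
Total lines: 8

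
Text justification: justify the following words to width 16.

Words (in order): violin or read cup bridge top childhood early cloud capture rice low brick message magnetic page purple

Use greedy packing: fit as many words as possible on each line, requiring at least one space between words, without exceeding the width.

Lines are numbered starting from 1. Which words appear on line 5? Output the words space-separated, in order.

Answer: rice low brick

Derivation:
Line 1: ['violin', 'or', 'read'] (min_width=14, slack=2)
Line 2: ['cup', 'bridge', 'top'] (min_width=14, slack=2)
Line 3: ['childhood', 'early'] (min_width=15, slack=1)
Line 4: ['cloud', 'capture'] (min_width=13, slack=3)
Line 5: ['rice', 'low', 'brick'] (min_width=14, slack=2)
Line 6: ['message', 'magnetic'] (min_width=16, slack=0)
Line 7: ['page', 'purple'] (min_width=11, slack=5)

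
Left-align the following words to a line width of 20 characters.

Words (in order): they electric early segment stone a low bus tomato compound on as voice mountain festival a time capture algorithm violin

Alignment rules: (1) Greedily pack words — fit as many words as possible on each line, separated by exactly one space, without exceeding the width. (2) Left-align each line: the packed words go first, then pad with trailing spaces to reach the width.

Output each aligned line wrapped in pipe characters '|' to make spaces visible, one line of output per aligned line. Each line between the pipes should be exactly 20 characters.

Answer: |they electric early |
|segment stone a low |
|bus tomato compound |
|on as voice mountain|
|festival a time     |
|capture algorithm   |
|violin              |

Derivation:
Line 1: ['they', 'electric', 'early'] (min_width=19, slack=1)
Line 2: ['segment', 'stone', 'a', 'low'] (min_width=19, slack=1)
Line 3: ['bus', 'tomato', 'compound'] (min_width=19, slack=1)
Line 4: ['on', 'as', 'voice', 'mountain'] (min_width=20, slack=0)
Line 5: ['festival', 'a', 'time'] (min_width=15, slack=5)
Line 6: ['capture', 'algorithm'] (min_width=17, slack=3)
Line 7: ['violin'] (min_width=6, slack=14)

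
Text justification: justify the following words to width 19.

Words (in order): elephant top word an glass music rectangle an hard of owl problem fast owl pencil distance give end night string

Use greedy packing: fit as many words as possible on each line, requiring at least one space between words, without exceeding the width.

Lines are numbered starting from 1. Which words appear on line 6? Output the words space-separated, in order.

Answer: give end night

Derivation:
Line 1: ['elephant', 'top', 'word'] (min_width=17, slack=2)
Line 2: ['an', 'glass', 'music'] (min_width=14, slack=5)
Line 3: ['rectangle', 'an', 'hard'] (min_width=17, slack=2)
Line 4: ['of', 'owl', 'problem', 'fast'] (min_width=19, slack=0)
Line 5: ['owl', 'pencil', 'distance'] (min_width=19, slack=0)
Line 6: ['give', 'end', 'night'] (min_width=14, slack=5)
Line 7: ['string'] (min_width=6, slack=13)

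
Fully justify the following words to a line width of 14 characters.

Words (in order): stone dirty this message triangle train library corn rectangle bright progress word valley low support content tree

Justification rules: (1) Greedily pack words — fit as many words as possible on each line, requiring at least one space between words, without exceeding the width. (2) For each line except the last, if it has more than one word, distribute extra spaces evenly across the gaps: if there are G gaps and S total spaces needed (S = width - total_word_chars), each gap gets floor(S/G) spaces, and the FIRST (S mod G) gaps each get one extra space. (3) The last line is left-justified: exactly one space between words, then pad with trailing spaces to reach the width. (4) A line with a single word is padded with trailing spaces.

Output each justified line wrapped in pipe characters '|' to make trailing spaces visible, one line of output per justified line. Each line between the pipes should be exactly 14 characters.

Answer: |stone    dirty|
|this   message|
|triangle train|
|library   corn|
|rectangle     |
|bright        |
|progress  word|
|valley     low|
|support       |
|content tree  |

Derivation:
Line 1: ['stone', 'dirty'] (min_width=11, slack=3)
Line 2: ['this', 'message'] (min_width=12, slack=2)
Line 3: ['triangle', 'train'] (min_width=14, slack=0)
Line 4: ['library', 'corn'] (min_width=12, slack=2)
Line 5: ['rectangle'] (min_width=9, slack=5)
Line 6: ['bright'] (min_width=6, slack=8)
Line 7: ['progress', 'word'] (min_width=13, slack=1)
Line 8: ['valley', 'low'] (min_width=10, slack=4)
Line 9: ['support'] (min_width=7, slack=7)
Line 10: ['content', 'tree'] (min_width=12, slack=2)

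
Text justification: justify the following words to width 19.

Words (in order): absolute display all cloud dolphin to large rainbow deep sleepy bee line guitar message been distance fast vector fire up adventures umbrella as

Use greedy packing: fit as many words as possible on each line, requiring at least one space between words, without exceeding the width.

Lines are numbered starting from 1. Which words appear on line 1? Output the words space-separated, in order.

Line 1: ['absolute', 'display'] (min_width=16, slack=3)
Line 2: ['all', 'cloud', 'dolphin'] (min_width=17, slack=2)
Line 3: ['to', 'large', 'rainbow'] (min_width=16, slack=3)
Line 4: ['deep', 'sleepy', 'bee'] (min_width=15, slack=4)
Line 5: ['line', 'guitar', 'message'] (min_width=19, slack=0)
Line 6: ['been', 'distance', 'fast'] (min_width=18, slack=1)
Line 7: ['vector', 'fire', 'up'] (min_width=14, slack=5)
Line 8: ['adventures', 'umbrella'] (min_width=19, slack=0)
Line 9: ['as'] (min_width=2, slack=17)

Answer: absolute display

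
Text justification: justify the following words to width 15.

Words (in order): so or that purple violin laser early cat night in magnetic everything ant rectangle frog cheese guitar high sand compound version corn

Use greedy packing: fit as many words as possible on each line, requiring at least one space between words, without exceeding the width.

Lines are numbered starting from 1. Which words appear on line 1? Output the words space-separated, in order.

Answer: so or that

Derivation:
Line 1: ['so', 'or', 'that'] (min_width=10, slack=5)
Line 2: ['purple', 'violin'] (min_width=13, slack=2)
Line 3: ['laser', 'early', 'cat'] (min_width=15, slack=0)
Line 4: ['night', 'in'] (min_width=8, slack=7)
Line 5: ['magnetic'] (min_width=8, slack=7)
Line 6: ['everything', 'ant'] (min_width=14, slack=1)
Line 7: ['rectangle', 'frog'] (min_width=14, slack=1)
Line 8: ['cheese', 'guitar'] (min_width=13, slack=2)
Line 9: ['high', 'sand'] (min_width=9, slack=6)
Line 10: ['compound'] (min_width=8, slack=7)
Line 11: ['version', 'corn'] (min_width=12, slack=3)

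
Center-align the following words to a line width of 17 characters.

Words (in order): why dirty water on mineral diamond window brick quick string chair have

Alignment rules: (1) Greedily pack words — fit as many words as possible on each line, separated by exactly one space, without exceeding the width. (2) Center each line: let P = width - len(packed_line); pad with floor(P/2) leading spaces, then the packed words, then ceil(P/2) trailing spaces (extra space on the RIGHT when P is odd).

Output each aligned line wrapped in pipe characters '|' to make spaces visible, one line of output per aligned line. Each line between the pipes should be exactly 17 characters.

Answer: | why dirty water |
|   on mineral    |
| diamond window  |
|   brick quick   |
|string chair have|

Derivation:
Line 1: ['why', 'dirty', 'water'] (min_width=15, slack=2)
Line 2: ['on', 'mineral'] (min_width=10, slack=7)
Line 3: ['diamond', 'window'] (min_width=14, slack=3)
Line 4: ['brick', 'quick'] (min_width=11, slack=6)
Line 5: ['string', 'chair', 'have'] (min_width=17, slack=0)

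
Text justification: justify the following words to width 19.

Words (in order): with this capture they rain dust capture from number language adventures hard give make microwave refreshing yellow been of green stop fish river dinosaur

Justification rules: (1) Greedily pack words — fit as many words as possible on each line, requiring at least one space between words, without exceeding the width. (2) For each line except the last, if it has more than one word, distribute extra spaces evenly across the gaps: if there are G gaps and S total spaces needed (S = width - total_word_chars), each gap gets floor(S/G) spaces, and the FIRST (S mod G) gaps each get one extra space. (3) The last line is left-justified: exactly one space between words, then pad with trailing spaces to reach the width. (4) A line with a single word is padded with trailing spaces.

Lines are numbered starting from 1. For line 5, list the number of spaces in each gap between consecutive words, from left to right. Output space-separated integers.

Line 1: ['with', 'this', 'capture'] (min_width=17, slack=2)
Line 2: ['they', 'rain', 'dust'] (min_width=14, slack=5)
Line 3: ['capture', 'from', 'number'] (min_width=19, slack=0)
Line 4: ['language', 'adventures'] (min_width=19, slack=0)
Line 5: ['hard', 'give', 'make'] (min_width=14, slack=5)
Line 6: ['microwave'] (min_width=9, slack=10)
Line 7: ['refreshing', 'yellow'] (min_width=17, slack=2)
Line 8: ['been', 'of', 'green', 'stop'] (min_width=18, slack=1)
Line 9: ['fish', 'river', 'dinosaur'] (min_width=19, slack=0)

Answer: 4 3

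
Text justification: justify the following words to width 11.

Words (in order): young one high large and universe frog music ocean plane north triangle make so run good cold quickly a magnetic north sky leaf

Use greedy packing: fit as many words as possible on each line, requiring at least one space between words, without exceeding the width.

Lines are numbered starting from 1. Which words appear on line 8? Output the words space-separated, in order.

Line 1: ['young', 'one'] (min_width=9, slack=2)
Line 2: ['high', 'large'] (min_width=10, slack=1)
Line 3: ['and'] (min_width=3, slack=8)
Line 4: ['universe'] (min_width=8, slack=3)
Line 5: ['frog', 'music'] (min_width=10, slack=1)
Line 6: ['ocean', 'plane'] (min_width=11, slack=0)
Line 7: ['north'] (min_width=5, slack=6)
Line 8: ['triangle'] (min_width=8, slack=3)
Line 9: ['make', 'so', 'run'] (min_width=11, slack=0)
Line 10: ['good', 'cold'] (min_width=9, slack=2)
Line 11: ['quickly', 'a'] (min_width=9, slack=2)
Line 12: ['magnetic'] (min_width=8, slack=3)
Line 13: ['north', 'sky'] (min_width=9, slack=2)
Line 14: ['leaf'] (min_width=4, slack=7)

Answer: triangle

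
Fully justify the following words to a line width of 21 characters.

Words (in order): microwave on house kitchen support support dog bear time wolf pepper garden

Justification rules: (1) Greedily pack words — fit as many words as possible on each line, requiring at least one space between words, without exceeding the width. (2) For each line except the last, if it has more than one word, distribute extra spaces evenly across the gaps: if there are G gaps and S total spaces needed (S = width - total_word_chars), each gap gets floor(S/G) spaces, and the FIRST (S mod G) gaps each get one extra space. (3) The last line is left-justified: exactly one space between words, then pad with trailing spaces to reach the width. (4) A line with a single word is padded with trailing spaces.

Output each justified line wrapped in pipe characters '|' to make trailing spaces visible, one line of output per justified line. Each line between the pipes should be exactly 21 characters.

Answer: |microwave   on  house|
|kitchen       support|
|support dog bear time|
|wolf pepper garden   |

Derivation:
Line 1: ['microwave', 'on', 'house'] (min_width=18, slack=3)
Line 2: ['kitchen', 'support'] (min_width=15, slack=6)
Line 3: ['support', 'dog', 'bear', 'time'] (min_width=21, slack=0)
Line 4: ['wolf', 'pepper', 'garden'] (min_width=18, slack=3)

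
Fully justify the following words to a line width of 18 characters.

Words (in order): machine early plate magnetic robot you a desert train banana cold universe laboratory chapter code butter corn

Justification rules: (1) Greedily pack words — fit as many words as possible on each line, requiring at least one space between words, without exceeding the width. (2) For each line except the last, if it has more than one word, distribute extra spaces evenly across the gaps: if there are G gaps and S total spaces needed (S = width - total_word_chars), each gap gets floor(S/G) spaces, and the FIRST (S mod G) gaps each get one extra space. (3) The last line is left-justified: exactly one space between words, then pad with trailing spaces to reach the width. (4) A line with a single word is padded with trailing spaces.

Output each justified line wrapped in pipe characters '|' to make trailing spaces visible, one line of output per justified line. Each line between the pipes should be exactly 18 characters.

Answer: |machine      early|
|plate     magnetic|
|robot you a desert|
|train  banana cold|
|universe          |
|laboratory chapter|
|code butter corn  |

Derivation:
Line 1: ['machine', 'early'] (min_width=13, slack=5)
Line 2: ['plate', 'magnetic'] (min_width=14, slack=4)
Line 3: ['robot', 'you', 'a', 'desert'] (min_width=18, slack=0)
Line 4: ['train', 'banana', 'cold'] (min_width=17, slack=1)
Line 5: ['universe'] (min_width=8, slack=10)
Line 6: ['laboratory', 'chapter'] (min_width=18, slack=0)
Line 7: ['code', 'butter', 'corn'] (min_width=16, slack=2)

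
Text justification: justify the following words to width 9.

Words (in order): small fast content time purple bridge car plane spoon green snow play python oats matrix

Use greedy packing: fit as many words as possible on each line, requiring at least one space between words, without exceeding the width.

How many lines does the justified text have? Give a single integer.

Answer: 13

Derivation:
Line 1: ['small'] (min_width=5, slack=4)
Line 2: ['fast'] (min_width=4, slack=5)
Line 3: ['content'] (min_width=7, slack=2)
Line 4: ['time'] (min_width=4, slack=5)
Line 5: ['purple'] (min_width=6, slack=3)
Line 6: ['bridge'] (min_width=6, slack=3)
Line 7: ['car', 'plane'] (min_width=9, slack=0)
Line 8: ['spoon'] (min_width=5, slack=4)
Line 9: ['green'] (min_width=5, slack=4)
Line 10: ['snow', 'play'] (min_width=9, slack=0)
Line 11: ['python'] (min_width=6, slack=3)
Line 12: ['oats'] (min_width=4, slack=5)
Line 13: ['matrix'] (min_width=6, slack=3)
Total lines: 13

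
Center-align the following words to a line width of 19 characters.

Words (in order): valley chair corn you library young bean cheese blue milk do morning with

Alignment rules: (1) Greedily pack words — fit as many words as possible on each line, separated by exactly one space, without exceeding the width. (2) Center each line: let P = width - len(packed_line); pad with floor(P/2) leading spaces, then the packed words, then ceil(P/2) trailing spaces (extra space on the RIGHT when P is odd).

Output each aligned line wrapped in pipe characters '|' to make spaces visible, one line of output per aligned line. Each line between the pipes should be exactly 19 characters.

Answer: | valley chair corn |
| you library young |
| bean cheese blue  |
|  milk do morning  |
|       with        |

Derivation:
Line 1: ['valley', 'chair', 'corn'] (min_width=17, slack=2)
Line 2: ['you', 'library', 'young'] (min_width=17, slack=2)
Line 3: ['bean', 'cheese', 'blue'] (min_width=16, slack=3)
Line 4: ['milk', 'do', 'morning'] (min_width=15, slack=4)
Line 5: ['with'] (min_width=4, slack=15)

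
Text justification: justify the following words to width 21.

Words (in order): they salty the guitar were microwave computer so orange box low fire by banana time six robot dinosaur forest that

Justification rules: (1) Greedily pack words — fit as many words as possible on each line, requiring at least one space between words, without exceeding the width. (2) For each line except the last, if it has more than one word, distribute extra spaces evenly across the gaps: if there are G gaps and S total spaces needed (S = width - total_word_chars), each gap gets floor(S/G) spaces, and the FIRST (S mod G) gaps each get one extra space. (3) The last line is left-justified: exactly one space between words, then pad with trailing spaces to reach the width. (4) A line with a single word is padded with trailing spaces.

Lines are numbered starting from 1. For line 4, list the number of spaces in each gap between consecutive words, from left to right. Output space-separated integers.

Answer: 3 3 3

Derivation:
Line 1: ['they', 'salty', 'the', 'guitar'] (min_width=21, slack=0)
Line 2: ['were', 'microwave'] (min_width=14, slack=7)
Line 3: ['computer', 'so', 'orange'] (min_width=18, slack=3)
Line 4: ['box', 'low', 'fire', 'by'] (min_width=15, slack=6)
Line 5: ['banana', 'time', 'six', 'robot'] (min_width=21, slack=0)
Line 6: ['dinosaur', 'forest', 'that'] (min_width=20, slack=1)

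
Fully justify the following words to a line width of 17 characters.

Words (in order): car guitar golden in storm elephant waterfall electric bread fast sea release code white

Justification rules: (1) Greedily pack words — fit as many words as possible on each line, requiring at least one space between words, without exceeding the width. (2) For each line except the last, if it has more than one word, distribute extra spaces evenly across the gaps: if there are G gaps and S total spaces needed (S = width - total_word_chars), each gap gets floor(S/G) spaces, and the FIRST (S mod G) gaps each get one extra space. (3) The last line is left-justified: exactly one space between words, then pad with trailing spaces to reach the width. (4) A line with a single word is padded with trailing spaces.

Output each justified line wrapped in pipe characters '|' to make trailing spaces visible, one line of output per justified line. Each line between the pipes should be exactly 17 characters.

Line 1: ['car', 'guitar', 'golden'] (min_width=17, slack=0)
Line 2: ['in', 'storm', 'elephant'] (min_width=17, slack=0)
Line 3: ['waterfall'] (min_width=9, slack=8)
Line 4: ['electric', 'bread'] (min_width=14, slack=3)
Line 5: ['fast', 'sea', 'release'] (min_width=16, slack=1)
Line 6: ['code', 'white'] (min_width=10, slack=7)

Answer: |car guitar golden|
|in storm elephant|
|waterfall        |
|electric    bread|
|fast  sea release|
|code white       |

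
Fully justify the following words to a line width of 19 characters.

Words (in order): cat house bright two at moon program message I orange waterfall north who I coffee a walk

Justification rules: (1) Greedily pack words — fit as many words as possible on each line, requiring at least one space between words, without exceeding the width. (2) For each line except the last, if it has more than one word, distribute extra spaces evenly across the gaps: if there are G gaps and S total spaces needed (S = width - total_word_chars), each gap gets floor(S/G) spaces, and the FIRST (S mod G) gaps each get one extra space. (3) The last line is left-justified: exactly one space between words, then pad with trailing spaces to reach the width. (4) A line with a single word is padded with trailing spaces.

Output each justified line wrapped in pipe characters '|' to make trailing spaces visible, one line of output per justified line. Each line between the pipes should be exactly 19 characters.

Answer: |cat   house  bright|
|two at moon program|
|message   I  orange|
|waterfall north who|
|I coffee a walk    |

Derivation:
Line 1: ['cat', 'house', 'bright'] (min_width=16, slack=3)
Line 2: ['two', 'at', 'moon', 'program'] (min_width=19, slack=0)
Line 3: ['message', 'I', 'orange'] (min_width=16, slack=3)
Line 4: ['waterfall', 'north', 'who'] (min_width=19, slack=0)
Line 5: ['I', 'coffee', 'a', 'walk'] (min_width=15, slack=4)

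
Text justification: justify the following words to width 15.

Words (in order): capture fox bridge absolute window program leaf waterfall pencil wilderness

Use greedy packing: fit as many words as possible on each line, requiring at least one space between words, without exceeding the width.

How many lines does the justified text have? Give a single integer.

Line 1: ['capture', 'fox'] (min_width=11, slack=4)
Line 2: ['bridge', 'absolute'] (min_width=15, slack=0)
Line 3: ['window', 'program'] (min_width=14, slack=1)
Line 4: ['leaf', 'waterfall'] (min_width=14, slack=1)
Line 5: ['pencil'] (min_width=6, slack=9)
Line 6: ['wilderness'] (min_width=10, slack=5)
Total lines: 6

Answer: 6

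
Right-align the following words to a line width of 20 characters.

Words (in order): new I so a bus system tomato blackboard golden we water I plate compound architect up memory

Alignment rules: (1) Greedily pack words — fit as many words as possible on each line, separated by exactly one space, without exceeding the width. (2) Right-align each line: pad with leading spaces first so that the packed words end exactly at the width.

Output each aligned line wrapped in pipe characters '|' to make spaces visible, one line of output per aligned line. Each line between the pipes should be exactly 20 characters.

Line 1: ['new', 'I', 'so', 'a', 'bus'] (min_width=14, slack=6)
Line 2: ['system', 'tomato'] (min_width=13, slack=7)
Line 3: ['blackboard', 'golden', 'we'] (min_width=20, slack=0)
Line 4: ['water', 'I', 'plate'] (min_width=13, slack=7)
Line 5: ['compound', 'architect'] (min_width=18, slack=2)
Line 6: ['up', 'memory'] (min_width=9, slack=11)

Answer: |      new I so a bus|
|       system tomato|
|blackboard golden we|
|       water I plate|
|  compound architect|
|           up memory|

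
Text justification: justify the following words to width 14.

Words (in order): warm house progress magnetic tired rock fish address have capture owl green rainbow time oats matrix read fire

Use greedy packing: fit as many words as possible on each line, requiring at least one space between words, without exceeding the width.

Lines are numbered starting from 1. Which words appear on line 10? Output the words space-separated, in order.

Line 1: ['warm', 'house'] (min_width=10, slack=4)
Line 2: ['progress'] (min_width=8, slack=6)
Line 3: ['magnetic', 'tired'] (min_width=14, slack=0)
Line 4: ['rock', 'fish'] (min_width=9, slack=5)
Line 5: ['address', 'have'] (min_width=12, slack=2)
Line 6: ['capture', 'owl'] (min_width=11, slack=3)
Line 7: ['green', 'rainbow'] (min_width=13, slack=1)
Line 8: ['time', 'oats'] (min_width=9, slack=5)
Line 9: ['matrix', 'read'] (min_width=11, slack=3)
Line 10: ['fire'] (min_width=4, slack=10)

Answer: fire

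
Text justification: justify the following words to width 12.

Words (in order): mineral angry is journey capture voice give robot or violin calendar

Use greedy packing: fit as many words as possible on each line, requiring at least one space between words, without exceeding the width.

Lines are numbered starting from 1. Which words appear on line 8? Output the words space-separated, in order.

Line 1: ['mineral'] (min_width=7, slack=5)
Line 2: ['angry', 'is'] (min_width=8, slack=4)
Line 3: ['journey'] (min_width=7, slack=5)
Line 4: ['capture'] (min_width=7, slack=5)
Line 5: ['voice', 'give'] (min_width=10, slack=2)
Line 6: ['robot', 'or'] (min_width=8, slack=4)
Line 7: ['violin'] (min_width=6, slack=6)
Line 8: ['calendar'] (min_width=8, slack=4)

Answer: calendar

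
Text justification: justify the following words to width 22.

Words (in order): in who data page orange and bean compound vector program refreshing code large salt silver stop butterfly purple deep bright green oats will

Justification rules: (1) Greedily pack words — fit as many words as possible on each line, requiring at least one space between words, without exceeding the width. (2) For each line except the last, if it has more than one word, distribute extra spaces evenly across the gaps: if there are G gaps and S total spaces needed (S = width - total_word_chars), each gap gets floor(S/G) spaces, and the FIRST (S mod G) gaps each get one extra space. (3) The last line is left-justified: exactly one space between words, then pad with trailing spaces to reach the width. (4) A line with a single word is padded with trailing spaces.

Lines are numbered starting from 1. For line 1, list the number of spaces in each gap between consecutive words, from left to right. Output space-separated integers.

Line 1: ['in', 'who', 'data', 'page'] (min_width=16, slack=6)
Line 2: ['orange', 'and', 'bean'] (min_width=15, slack=7)
Line 3: ['compound', 'vector'] (min_width=15, slack=7)
Line 4: ['program', 'refreshing'] (min_width=18, slack=4)
Line 5: ['code', 'large', 'salt', 'silver'] (min_width=22, slack=0)
Line 6: ['stop', 'butterfly', 'purple'] (min_width=21, slack=1)
Line 7: ['deep', 'bright', 'green', 'oats'] (min_width=22, slack=0)
Line 8: ['will'] (min_width=4, slack=18)

Answer: 3 3 3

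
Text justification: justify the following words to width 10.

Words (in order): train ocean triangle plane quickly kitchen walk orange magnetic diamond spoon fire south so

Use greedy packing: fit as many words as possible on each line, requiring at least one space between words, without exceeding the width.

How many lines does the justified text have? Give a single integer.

Line 1: ['train'] (min_width=5, slack=5)
Line 2: ['ocean'] (min_width=5, slack=5)
Line 3: ['triangle'] (min_width=8, slack=2)
Line 4: ['plane'] (min_width=5, slack=5)
Line 5: ['quickly'] (min_width=7, slack=3)
Line 6: ['kitchen'] (min_width=7, slack=3)
Line 7: ['walk'] (min_width=4, slack=6)
Line 8: ['orange'] (min_width=6, slack=4)
Line 9: ['magnetic'] (min_width=8, slack=2)
Line 10: ['diamond'] (min_width=7, slack=3)
Line 11: ['spoon', 'fire'] (min_width=10, slack=0)
Line 12: ['south', 'so'] (min_width=8, slack=2)
Total lines: 12

Answer: 12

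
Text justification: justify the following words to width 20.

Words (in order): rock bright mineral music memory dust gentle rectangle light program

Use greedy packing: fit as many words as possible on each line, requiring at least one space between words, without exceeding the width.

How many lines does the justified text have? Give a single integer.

Line 1: ['rock', 'bright', 'mineral'] (min_width=19, slack=1)
Line 2: ['music', 'memory', 'dust'] (min_width=17, slack=3)
Line 3: ['gentle', 'rectangle'] (min_width=16, slack=4)
Line 4: ['light', 'program'] (min_width=13, slack=7)
Total lines: 4

Answer: 4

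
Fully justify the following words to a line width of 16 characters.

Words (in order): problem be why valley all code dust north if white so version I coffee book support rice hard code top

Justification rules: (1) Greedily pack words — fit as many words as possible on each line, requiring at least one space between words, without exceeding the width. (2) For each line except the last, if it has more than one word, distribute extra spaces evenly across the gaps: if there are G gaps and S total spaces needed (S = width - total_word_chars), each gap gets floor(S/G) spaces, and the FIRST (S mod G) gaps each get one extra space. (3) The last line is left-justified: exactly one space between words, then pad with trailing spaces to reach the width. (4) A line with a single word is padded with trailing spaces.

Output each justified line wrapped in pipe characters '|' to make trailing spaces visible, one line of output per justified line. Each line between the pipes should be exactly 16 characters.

Line 1: ['problem', 'be', 'why'] (min_width=14, slack=2)
Line 2: ['valley', 'all', 'code'] (min_width=15, slack=1)
Line 3: ['dust', 'north', 'if'] (min_width=13, slack=3)
Line 4: ['white', 'so', 'version'] (min_width=16, slack=0)
Line 5: ['I', 'coffee', 'book'] (min_width=13, slack=3)
Line 6: ['support', 'rice'] (min_width=12, slack=4)
Line 7: ['hard', 'code', 'top'] (min_width=13, slack=3)

Answer: |problem  be  why|
|valley  all code|
|dust   north  if|
|white so version|
|I   coffee  book|
|support     rice|
|hard code top   |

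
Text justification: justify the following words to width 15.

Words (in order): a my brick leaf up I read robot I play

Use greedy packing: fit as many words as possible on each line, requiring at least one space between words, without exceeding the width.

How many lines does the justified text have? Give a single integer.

Answer: 3

Derivation:
Line 1: ['a', 'my', 'brick', 'leaf'] (min_width=15, slack=0)
Line 2: ['up', 'I', 'read', 'robot'] (min_width=15, slack=0)
Line 3: ['I', 'play'] (min_width=6, slack=9)
Total lines: 3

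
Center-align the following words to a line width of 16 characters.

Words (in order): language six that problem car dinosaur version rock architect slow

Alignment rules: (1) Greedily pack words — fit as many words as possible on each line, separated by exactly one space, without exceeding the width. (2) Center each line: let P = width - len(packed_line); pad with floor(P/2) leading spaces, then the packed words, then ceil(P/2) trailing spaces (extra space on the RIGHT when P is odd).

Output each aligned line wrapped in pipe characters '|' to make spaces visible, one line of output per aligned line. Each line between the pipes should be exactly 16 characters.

Answer: |  language six  |
|that problem car|
|dinosaur version|
| rock architect |
|      slow      |

Derivation:
Line 1: ['language', 'six'] (min_width=12, slack=4)
Line 2: ['that', 'problem', 'car'] (min_width=16, slack=0)
Line 3: ['dinosaur', 'version'] (min_width=16, slack=0)
Line 4: ['rock', 'architect'] (min_width=14, slack=2)
Line 5: ['slow'] (min_width=4, slack=12)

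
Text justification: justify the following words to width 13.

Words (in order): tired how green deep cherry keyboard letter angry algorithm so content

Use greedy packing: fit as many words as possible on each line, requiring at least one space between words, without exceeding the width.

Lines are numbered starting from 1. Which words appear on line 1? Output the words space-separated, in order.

Answer: tired how

Derivation:
Line 1: ['tired', 'how'] (min_width=9, slack=4)
Line 2: ['green', 'deep'] (min_width=10, slack=3)
Line 3: ['cherry'] (min_width=6, slack=7)
Line 4: ['keyboard'] (min_width=8, slack=5)
Line 5: ['letter', 'angry'] (min_width=12, slack=1)
Line 6: ['algorithm', 'so'] (min_width=12, slack=1)
Line 7: ['content'] (min_width=7, slack=6)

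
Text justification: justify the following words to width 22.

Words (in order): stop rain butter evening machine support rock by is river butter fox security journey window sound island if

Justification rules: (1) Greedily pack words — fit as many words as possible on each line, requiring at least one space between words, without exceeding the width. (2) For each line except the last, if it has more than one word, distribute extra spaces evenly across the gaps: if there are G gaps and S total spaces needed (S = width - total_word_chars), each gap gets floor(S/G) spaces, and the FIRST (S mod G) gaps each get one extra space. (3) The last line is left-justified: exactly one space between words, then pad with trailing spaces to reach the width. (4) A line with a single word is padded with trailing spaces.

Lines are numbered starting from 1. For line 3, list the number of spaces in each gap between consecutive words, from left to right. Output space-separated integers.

Answer: 3 2 2

Derivation:
Line 1: ['stop', 'rain', 'butter'] (min_width=16, slack=6)
Line 2: ['evening', 'machine'] (min_width=15, slack=7)
Line 3: ['support', 'rock', 'by', 'is'] (min_width=18, slack=4)
Line 4: ['river', 'butter', 'fox'] (min_width=16, slack=6)
Line 5: ['security', 'journey'] (min_width=16, slack=6)
Line 6: ['window', 'sound', 'island', 'if'] (min_width=22, slack=0)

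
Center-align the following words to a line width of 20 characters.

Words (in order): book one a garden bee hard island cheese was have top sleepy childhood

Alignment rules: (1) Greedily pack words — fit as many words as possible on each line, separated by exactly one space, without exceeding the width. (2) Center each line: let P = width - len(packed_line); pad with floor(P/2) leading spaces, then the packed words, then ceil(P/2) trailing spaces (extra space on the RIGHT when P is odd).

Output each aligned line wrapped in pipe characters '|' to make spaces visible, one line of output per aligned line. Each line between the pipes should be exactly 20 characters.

Answer: | book one a garden  |
|  bee hard island   |
|cheese was have top |
|  sleepy childhood  |

Derivation:
Line 1: ['book', 'one', 'a', 'garden'] (min_width=17, slack=3)
Line 2: ['bee', 'hard', 'island'] (min_width=15, slack=5)
Line 3: ['cheese', 'was', 'have', 'top'] (min_width=19, slack=1)
Line 4: ['sleepy', 'childhood'] (min_width=16, slack=4)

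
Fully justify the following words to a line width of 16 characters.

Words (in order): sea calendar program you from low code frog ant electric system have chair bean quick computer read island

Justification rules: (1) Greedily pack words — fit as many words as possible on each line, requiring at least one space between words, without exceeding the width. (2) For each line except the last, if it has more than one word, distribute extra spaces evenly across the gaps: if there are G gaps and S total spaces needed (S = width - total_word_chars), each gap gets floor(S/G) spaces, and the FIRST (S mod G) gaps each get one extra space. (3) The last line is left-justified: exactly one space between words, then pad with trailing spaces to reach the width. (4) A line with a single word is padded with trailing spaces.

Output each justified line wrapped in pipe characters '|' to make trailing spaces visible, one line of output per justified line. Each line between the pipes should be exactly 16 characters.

Line 1: ['sea', 'calendar'] (min_width=12, slack=4)
Line 2: ['program', 'you', 'from'] (min_width=16, slack=0)
Line 3: ['low', 'code', 'frog'] (min_width=13, slack=3)
Line 4: ['ant', 'electric'] (min_width=12, slack=4)
Line 5: ['system', 'have'] (min_width=11, slack=5)
Line 6: ['chair', 'bean', 'quick'] (min_width=16, slack=0)
Line 7: ['computer', 'read'] (min_width=13, slack=3)
Line 8: ['island'] (min_width=6, slack=10)

Answer: |sea     calendar|
|program you from|
|low   code  frog|
|ant     electric|
|system      have|
|chair bean quick|
|computer    read|
|island          |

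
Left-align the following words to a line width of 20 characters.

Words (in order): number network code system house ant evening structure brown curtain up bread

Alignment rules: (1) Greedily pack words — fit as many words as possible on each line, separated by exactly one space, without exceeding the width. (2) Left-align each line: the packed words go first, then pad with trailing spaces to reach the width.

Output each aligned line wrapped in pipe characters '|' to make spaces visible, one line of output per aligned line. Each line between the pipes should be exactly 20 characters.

Answer: |number network code |
|system house ant    |
|evening structure   |
|brown curtain up    |
|bread               |

Derivation:
Line 1: ['number', 'network', 'code'] (min_width=19, slack=1)
Line 2: ['system', 'house', 'ant'] (min_width=16, slack=4)
Line 3: ['evening', 'structure'] (min_width=17, slack=3)
Line 4: ['brown', 'curtain', 'up'] (min_width=16, slack=4)
Line 5: ['bread'] (min_width=5, slack=15)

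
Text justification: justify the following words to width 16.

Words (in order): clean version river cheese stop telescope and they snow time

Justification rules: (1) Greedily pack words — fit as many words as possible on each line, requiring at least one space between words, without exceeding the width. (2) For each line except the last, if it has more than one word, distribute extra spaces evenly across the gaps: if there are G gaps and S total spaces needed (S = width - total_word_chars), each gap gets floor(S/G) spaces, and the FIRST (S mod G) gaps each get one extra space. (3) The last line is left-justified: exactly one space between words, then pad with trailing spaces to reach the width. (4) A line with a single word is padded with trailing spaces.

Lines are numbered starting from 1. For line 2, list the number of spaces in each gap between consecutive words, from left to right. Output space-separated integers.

Answer: 5

Derivation:
Line 1: ['clean', 'version'] (min_width=13, slack=3)
Line 2: ['river', 'cheese'] (min_width=12, slack=4)
Line 3: ['stop', 'telescope'] (min_width=14, slack=2)
Line 4: ['and', 'they', 'snow'] (min_width=13, slack=3)
Line 5: ['time'] (min_width=4, slack=12)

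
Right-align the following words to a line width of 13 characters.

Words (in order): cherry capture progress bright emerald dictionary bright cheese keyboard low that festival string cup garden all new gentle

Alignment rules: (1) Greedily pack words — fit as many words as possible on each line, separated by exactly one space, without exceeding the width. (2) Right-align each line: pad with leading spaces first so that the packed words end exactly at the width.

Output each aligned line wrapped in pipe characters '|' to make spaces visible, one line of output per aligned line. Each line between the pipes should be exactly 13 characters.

Answer: |       cherry|
|      capture|
|     progress|
|       bright|
|      emerald|
|   dictionary|
|bright cheese|
| keyboard low|
|that festival|
|   string cup|
|   garden all|
|   new gentle|

Derivation:
Line 1: ['cherry'] (min_width=6, slack=7)
Line 2: ['capture'] (min_width=7, slack=6)
Line 3: ['progress'] (min_width=8, slack=5)
Line 4: ['bright'] (min_width=6, slack=7)
Line 5: ['emerald'] (min_width=7, slack=6)
Line 6: ['dictionary'] (min_width=10, slack=3)
Line 7: ['bright', 'cheese'] (min_width=13, slack=0)
Line 8: ['keyboard', 'low'] (min_width=12, slack=1)
Line 9: ['that', 'festival'] (min_width=13, slack=0)
Line 10: ['string', 'cup'] (min_width=10, slack=3)
Line 11: ['garden', 'all'] (min_width=10, slack=3)
Line 12: ['new', 'gentle'] (min_width=10, slack=3)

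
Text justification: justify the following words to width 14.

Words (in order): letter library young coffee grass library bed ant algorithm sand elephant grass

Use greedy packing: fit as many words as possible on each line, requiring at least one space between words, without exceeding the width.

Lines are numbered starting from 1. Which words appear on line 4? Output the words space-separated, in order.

Answer: bed ant

Derivation:
Line 1: ['letter', 'library'] (min_width=14, slack=0)
Line 2: ['young', 'coffee'] (min_width=12, slack=2)
Line 3: ['grass', 'library'] (min_width=13, slack=1)
Line 4: ['bed', 'ant'] (min_width=7, slack=7)
Line 5: ['algorithm', 'sand'] (min_width=14, slack=0)
Line 6: ['elephant', 'grass'] (min_width=14, slack=0)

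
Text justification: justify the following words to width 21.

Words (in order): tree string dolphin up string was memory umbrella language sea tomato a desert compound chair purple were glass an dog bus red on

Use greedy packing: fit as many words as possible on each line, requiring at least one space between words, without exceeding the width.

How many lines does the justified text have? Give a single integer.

Answer: 7

Derivation:
Line 1: ['tree', 'string', 'dolphin'] (min_width=19, slack=2)
Line 2: ['up', 'string', 'was', 'memory'] (min_width=20, slack=1)
Line 3: ['umbrella', 'language', 'sea'] (min_width=21, slack=0)
Line 4: ['tomato', 'a', 'desert'] (min_width=15, slack=6)
Line 5: ['compound', 'chair', 'purple'] (min_width=21, slack=0)
Line 6: ['were', 'glass', 'an', 'dog', 'bus'] (min_width=21, slack=0)
Line 7: ['red', 'on'] (min_width=6, slack=15)
Total lines: 7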